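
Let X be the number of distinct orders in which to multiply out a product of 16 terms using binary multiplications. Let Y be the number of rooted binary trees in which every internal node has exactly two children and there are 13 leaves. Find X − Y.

9486833

Parenthesizations of m factors correspond to full binary trees with m leaves, counted by C_{m−1}; m = 16 gives C_15. So X = C_15 = 9694845.
Full binary trees with 13 leaves have 13−1 = 12 internal nodes, so there are C_12 of them. So Y = C_12 = 208012.
X − Y = 9694845 − 208012 = 9486833.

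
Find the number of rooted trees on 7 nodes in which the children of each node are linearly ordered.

Rooted ordered (plane) trees on m nodes have m−1 edges and are counted by C_{m−1}; m = 7 gives C_6.
C_6 = 132.

132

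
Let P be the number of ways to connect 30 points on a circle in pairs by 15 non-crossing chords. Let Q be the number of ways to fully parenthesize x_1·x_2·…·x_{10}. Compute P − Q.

Non-crossing perfect matchings of 2n points on a circle are counted by C_n; with 30 points, n = 15. So P = C_15 = 9694845.
Bracketing 10 factors into binary products is counted by C_{10−1} = C_9. So Q = C_9 = 4862.
P − Q = 9694845 − 4862 = 9689983.

9689983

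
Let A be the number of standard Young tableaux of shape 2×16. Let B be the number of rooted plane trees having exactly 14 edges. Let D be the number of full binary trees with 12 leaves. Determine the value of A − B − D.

Standard Young tableaux of shape 2×n are counted by C_n; here n = 16. So A = C_16 = 35357670.
Rooted ordered trees with n edges are counted by C_n; here n = 14. So B = C_14 = 2674440.
A full binary tree with L leaves has L−1 internal nodes and is counted by C_{L−1}; L = 12 gives C_11. So D = C_11 = 58786.
A − B − D = 35357670 − 2674440 − 58786 = 32624444.

32624444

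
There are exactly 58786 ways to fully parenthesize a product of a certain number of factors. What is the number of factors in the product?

Parenthesizations of m factors are counted by C_{m−1}. The Catalan number equal to 58786 is C_11.
So the index is 11, and the number of factors is 11 + 1 = 12.

12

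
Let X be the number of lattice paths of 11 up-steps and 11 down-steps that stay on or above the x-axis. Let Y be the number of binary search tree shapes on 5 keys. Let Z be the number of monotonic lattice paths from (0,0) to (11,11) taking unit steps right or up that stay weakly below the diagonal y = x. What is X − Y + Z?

117530

Paths of 11 up- and 11 down-steps that never dip below the axis are Dyck paths; their count is C_11. So X = C_11 = 58786.
Rooted binary trees with 5 nodes (each child slot possibly empty) number C_5. So Y = C_5 = 42.
Sub-diagonal monotone paths from (0,0) to (11,11) biject with Dyck paths of semilength 11, giving C_11. So Z = C_11 = 58786.
X − Y + Z = 58786 − 42 + 58786 = 117530.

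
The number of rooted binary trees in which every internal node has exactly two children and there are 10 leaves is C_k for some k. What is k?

9

A full binary tree with L leaves has L−1 internal nodes and is counted by C_{L−1}; L = 10 gives C_9.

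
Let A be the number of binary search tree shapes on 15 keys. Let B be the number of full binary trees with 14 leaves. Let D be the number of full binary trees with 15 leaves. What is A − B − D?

6277505

Rooted binary trees with 15 nodes (each child slot possibly empty) number C_15. So A = C_15 = 9694845.
A full binary tree with L leaves has L−1 internal nodes and is counted by C_{L−1}; L = 14 gives C_13. So B = C_13 = 742900.
Full binary trees with 15 leaves have 15−1 = 14 internal nodes, so there are C_14 of them. So D = C_14 = 2674440.
A − B − D = 9694845 − 742900 − 2674440 = 6277505.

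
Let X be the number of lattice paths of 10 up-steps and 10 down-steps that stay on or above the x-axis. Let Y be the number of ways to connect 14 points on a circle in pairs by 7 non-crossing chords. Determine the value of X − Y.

A Dyck path with 10 up-steps and 10 down-steps has semilength 10, so there are C_10 of them. So X = C_10 = 16796.
Non-crossing perfect matchings of 2n points on a circle are counted by C_n; with 14 points, n = 7. So Y = C_7 = 429.
X − Y = 16796 − 429 = 16367.

16367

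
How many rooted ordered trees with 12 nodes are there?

A rooted plane tree on 12 nodes has 11 edges, and such trees are counted by C_11.
C_11 = C(22,11)/12 = 705432/12 = 58786.

58786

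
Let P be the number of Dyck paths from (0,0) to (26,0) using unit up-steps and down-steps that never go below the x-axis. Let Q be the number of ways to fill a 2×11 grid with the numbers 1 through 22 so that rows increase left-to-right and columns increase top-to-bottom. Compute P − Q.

684114

A Dyck path with 13 up-steps and 13 down-steps has semilength 13, so there are C_13 of them. So P = C_13 = 742900.
By the hook-length formula (or a Dyck-path bijection), SYT of shape 2×11 number C_11. So Q = C_11 = 58786.
P − Q = 742900 − 58786 = 684114.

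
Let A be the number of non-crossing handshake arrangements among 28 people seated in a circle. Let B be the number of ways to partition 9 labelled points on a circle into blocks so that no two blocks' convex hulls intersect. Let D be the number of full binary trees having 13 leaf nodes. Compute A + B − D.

2471290

Non-crossing handshake pairings of 2n people are counted by C_n; 28 people gives n = 14. So A = C_14 = 2674440.
Non-crossing partitions of an n-element set are counted by C_n; here n = 9. So B = C_9 = 4862.
Full binary trees with 13 leaves have 13−1 = 12 internal nodes, so there are C_12 of them. So D = C_12 = 208012.
A + B − D = 2674440 + 4862 − 208012 = 2471290.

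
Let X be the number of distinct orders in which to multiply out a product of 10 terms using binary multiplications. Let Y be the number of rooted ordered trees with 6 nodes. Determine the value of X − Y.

Parenthesizations of m factors correspond to full binary trees with m leaves, counted by C_{m−1}; m = 10 gives C_9. So X = C_9 = 4862.
A rooted plane tree on 6 nodes has 5 edges, and such trees are counted by C_5. So Y = C_5 = 42.
X − Y = 4862 − 42 = 4820.

4820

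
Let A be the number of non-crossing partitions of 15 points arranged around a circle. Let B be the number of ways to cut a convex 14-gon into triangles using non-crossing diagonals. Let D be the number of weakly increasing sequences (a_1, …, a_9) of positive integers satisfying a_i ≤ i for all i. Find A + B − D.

Non-crossing partitions of an n-element set are counted by C_n; here n = 15. So A = C_15 = 9694845.
Triangulations of a convex m-gon are counted by C_{m−2}; with m = 14 this is C_12. So B = C_12 = 208012.
Such sub-staircase sequences of length n are counted by C_n; here n = 9. So D = C_9 = 4862.
A + B − D = 9694845 + 208012 − 4862 = 9897995.

9897995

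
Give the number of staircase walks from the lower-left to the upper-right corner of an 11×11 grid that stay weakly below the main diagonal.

58786

Sub-diagonal monotone paths from (0,0) to (11,11) biject with Dyck paths of semilength 11, giving C_11.
C_11 = 58786.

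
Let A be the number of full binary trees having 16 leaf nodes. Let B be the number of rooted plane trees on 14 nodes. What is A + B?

A full binary tree with L leaves has L−1 internal nodes and is counted by C_{L−1}; L = 16 gives C_15. So A = C_15 = 9694845.
Rooted ordered (plane) trees on m nodes have m−1 edges and are counted by C_{m−1}; m = 14 gives C_13. So B = C_13 = 742900.
A + B = 9694845 + 742900 = 10437745.

10437745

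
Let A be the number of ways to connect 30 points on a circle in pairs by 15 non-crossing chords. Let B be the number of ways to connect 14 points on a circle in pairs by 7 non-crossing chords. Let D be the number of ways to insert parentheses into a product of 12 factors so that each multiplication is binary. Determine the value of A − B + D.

Non-crossing perfect matchings of 2n points on a circle are counted by C_n; with 30 points, n = 15. So A = C_15 = 9694845.
Non-crossing perfect matchings of 2n points on a circle are counted by C_n; with 14 points, n = 7. So B = C_7 = 429.
Ways to associate a product of 12 factors correspond to binary trees on 12 leaves, so the count is C_11. So D = C_11 = 58786.
A − B + D = 9694845 − 429 + 58786 = 9753202.

9753202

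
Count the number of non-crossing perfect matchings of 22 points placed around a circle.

58786

Non-crossing perfect matchings of 2n points on a circle are counted by C_n; with 22 points, n = 11.
C_11 = C(22,11)/12 = 705432/12 = 58786.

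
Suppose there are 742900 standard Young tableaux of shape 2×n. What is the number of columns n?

Standard Young tableaux of shape 2×n are counted by C_n. Since C_13 = 742900, the index is 13.

13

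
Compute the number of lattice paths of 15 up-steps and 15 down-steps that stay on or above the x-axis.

A Dyck path with 15 up-steps and 15 down-steps has semilength 15, so there are C_15 of them.
C_15 = 9694845.

9694845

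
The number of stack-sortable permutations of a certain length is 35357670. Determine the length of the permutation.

16

Stack-sortable permutations of [n] are counted by C_n, and C_16 = 35357670.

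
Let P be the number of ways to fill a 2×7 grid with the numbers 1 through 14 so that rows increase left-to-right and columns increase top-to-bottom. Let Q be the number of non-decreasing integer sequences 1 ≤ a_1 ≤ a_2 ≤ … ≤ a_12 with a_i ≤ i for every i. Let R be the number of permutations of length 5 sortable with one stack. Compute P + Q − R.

By the hook-length formula (or a Dyck-path bijection), SYT of shape 2×7 number C_7. So P = C_7 = 429.
Weakly increasing sequences with a_i ≤ i biject with Dyck paths of semilength 12, so there are C_12. So Q = C_12 = 208012.
Stack-sortable permutations are exactly the 231-avoiding ones, counted by C_n; here n = 5. So R = C_5 = 42.
P + Q − R = 429 + 208012 − 42 = 208399.

208399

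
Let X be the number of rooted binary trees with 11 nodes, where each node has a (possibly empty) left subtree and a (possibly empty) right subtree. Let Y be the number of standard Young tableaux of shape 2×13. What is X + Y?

Binary trees (left/right distinguished) on n nodes are counted by C_n; here n = 11. So X = C_11 = 58786.
By the hook-length formula (or a Dyck-path bijection), SYT of shape 2×13 number C_13. So Y = C_13 = 742900.
X + Y = 58786 + 742900 = 801686.

801686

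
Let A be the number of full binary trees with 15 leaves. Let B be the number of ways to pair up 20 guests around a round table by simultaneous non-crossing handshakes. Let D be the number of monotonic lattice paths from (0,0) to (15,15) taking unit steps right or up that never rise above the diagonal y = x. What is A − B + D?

A full binary tree with L leaves has L−1 internal nodes and is counted by C_{L−1}; L = 15 gives C_14. So A = C_14 = 2674440.
Non-crossing handshake pairings of 2n people are counted by C_n; 20 people gives n = 10. So B = C_10 = 16796.
Sub-diagonal monotone paths from (0,0) to (15,15) biject with Dyck paths of semilength 15, giving C_15. So D = C_15 = 9694845.
A − B + D = 2674440 − 16796 + 9694845 = 12352489.

12352489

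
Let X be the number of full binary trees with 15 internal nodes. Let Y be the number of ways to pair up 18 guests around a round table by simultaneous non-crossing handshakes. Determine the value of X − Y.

9689983

Full binary trees with n internal nodes are counted by C_n; here n = 15. So X = C_15 = 9694845.
With 18 = 2·9 people, non-crossing handshake pairings are non-crossing perfect matchings on a circle, counted by C_9. So Y = C_9 = 4862.
X − Y = 9694845 − 4862 = 9689983.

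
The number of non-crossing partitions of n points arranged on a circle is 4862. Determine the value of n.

9

Non-crossing partitions of [n] are counted by C_n. The Catalan number equal to 4862 is C_9.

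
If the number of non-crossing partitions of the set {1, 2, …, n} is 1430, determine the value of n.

8

Non-crossing partitions of [n] are counted by C_n. The Catalan number equal to 1430 is C_8.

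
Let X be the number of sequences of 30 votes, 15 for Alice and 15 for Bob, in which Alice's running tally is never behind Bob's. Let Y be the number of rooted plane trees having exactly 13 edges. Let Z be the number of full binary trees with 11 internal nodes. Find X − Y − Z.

Ballot sequences with n votes each where one side never trails are Dyck words, counted by C_n; here n = 15. So X = C_15 = 9694845.
A rooted plane tree with 13 edges has 14 nodes, and the count is C_13. So Y = C_13 = 742900.
The number of full binary trees on 11 internal nodes is the Catalan number C_11. So Z = C_11 = 58786.
X − Y − Z = 9694845 − 742900 − 58786 = 8893159.

8893159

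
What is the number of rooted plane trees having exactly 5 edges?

A rooted plane tree with 5 edges has 6 nodes, and the count is C_5.
C_5 = C_4 · 2(2·4+1)/(4+2) = 14 · 18/6 = 42.

42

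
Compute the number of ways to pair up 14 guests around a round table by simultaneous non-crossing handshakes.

Non-crossing handshake pairings of 2n people are counted by C_n; 14 people gives n = 7.
C_7 = C_6 · 2(2·6+1)/(6+2) = 132 · 26/8 = 429.

429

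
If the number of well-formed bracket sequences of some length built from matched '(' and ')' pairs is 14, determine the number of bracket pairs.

4

Balanced strings of n bracket-pairs are counted by C_n. Since C_4 = 14, the index is 4.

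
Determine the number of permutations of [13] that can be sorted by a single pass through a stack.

Stack-sortable permutations are exactly the 231-avoiding ones, counted by C_n; here n = 13.
C_13 = C(26,13)/14 = 10400600/14 = 742900.

742900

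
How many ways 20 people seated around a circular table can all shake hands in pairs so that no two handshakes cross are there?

16796

With 20 = 2·10 people, non-crossing handshake pairings are non-crossing perfect matchings on a circle, counted by C_10.
C_10 = C_9 · 2(2·9+1)/(9+2) = 4862 · 38/11 = 16796.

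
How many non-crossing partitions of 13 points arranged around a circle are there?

742900

Non-crossing partitions of an n-element set are counted by C_n; here n = 13.
C_13 = C(26,13)/14 = 10400600/14 = 742900.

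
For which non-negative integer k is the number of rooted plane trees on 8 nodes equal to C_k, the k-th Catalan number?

A rooted plane tree on 8 nodes has 7 edges, and such trees are counted by C_7.

7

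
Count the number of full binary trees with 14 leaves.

A full binary tree with L leaves has L−1 internal nodes and is counted by C_{L−1}; L = 14 gives C_13.
C_13 = 742900.

742900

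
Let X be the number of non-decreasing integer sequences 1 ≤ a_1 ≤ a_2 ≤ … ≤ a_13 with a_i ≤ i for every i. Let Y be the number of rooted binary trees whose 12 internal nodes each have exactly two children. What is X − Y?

Weakly increasing sequences with a_i ≤ i biject with Dyck paths of semilength 13, so there are C_13. So X = C_13 = 742900.
The number of full binary trees on 12 internal nodes is the Catalan number C_12. So Y = C_12 = 208012.
X − Y = 742900 − 208012 = 534888.

534888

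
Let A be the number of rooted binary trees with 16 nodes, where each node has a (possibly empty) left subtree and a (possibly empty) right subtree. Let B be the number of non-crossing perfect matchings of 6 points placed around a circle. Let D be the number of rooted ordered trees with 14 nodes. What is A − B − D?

34614765

Binary trees (left/right distinguished) on n nodes are counted by C_n; here n = 16. So A = C_16 = 35357670.
Pairing 6 circle points by 3 non-crossing chords gives C_3 matchings. So B = C_3 = 5.
A rooted plane tree on 14 nodes has 13 edges, and such trees are counted by C_13. So D = C_13 = 742900.
A − B − D = 35357670 − 5 − 742900 = 34614765.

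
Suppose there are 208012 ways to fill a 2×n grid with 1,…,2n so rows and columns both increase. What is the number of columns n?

Standard Young tableaux of shape 2×n are counted by C_n, and C_12 = 208012.

12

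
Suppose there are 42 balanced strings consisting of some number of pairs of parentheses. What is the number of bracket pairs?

5

Balanced strings of n bracket-pairs are counted by C_n. Since C_5 = 42, the index is 5.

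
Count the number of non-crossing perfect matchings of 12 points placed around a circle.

Pairing 12 circle points by 6 non-crossing chords gives C_6 matchings.
C_6 = 132.

132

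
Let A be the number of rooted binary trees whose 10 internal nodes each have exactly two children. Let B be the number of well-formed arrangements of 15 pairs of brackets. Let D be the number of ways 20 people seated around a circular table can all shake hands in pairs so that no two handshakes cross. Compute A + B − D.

The number of full binary trees on 10 internal nodes is the Catalan number C_10. So A = C_10 = 16796.
With 15 pairs the number of balanced bracket strings is the Catalan number C_15. So B = C_15 = 9694845.
With 20 = 2·10 people, non-crossing handshake pairings are non-crossing perfect matchings on a circle, counted by C_10. So D = C_10 = 16796.
A + B − D = 16796 + 9694845 − 16796 = 9694845.

9694845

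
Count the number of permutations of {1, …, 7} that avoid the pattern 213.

429

For any fixed pattern of length 3, the pattern-avoiding permutations of [7] number C_7.
C_7 = C_6 · 2(2·6+1)/(6+2) = 132 · 26/8 = 429.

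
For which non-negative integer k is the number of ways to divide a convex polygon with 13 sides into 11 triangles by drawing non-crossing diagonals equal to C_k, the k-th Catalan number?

11

The number of triangulations of a 13-gon is the Catalan number C_11 (index = sides − 2).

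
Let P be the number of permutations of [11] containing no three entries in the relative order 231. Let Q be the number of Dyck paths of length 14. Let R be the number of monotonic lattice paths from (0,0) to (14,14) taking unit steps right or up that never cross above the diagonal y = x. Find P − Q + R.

Permutations of [n] avoiding any single length-3 pattern are counted by C_n; here n = 11. So P = C_11 = 58786.
Dyck paths of semilength n (length 2n) are counted by C_n; here n = 7. So Q = C_7 = 429.
Sub-diagonal monotone paths from (0,0) to (14,14) biject with Dyck paths of semilength 14, giving C_14. So R = C_14 = 2674440.
P − Q + R = 58786 − 429 + 2674440 = 2732797.

2732797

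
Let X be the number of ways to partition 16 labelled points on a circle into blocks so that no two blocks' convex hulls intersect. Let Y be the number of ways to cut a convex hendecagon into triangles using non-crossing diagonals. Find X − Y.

The non-crossing partitions of [16] form a lattice of size C_16. So X = C_16 = 35357670.
A convex 11-gon is triangulated into 9 triangles, and the number of such triangulations is the Catalan number C_{11−2} = C_9. So Y = C_9 = 4862.
X − Y = 35357670 − 4862 = 35352808.

35352808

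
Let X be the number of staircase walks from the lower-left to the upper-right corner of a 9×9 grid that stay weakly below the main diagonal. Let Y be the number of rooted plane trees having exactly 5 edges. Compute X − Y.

4820

Sub-diagonal monotone paths from (0,0) to (9,9) biject with Dyck paths of semilength 9, giving C_9. So X = C_9 = 4862.
Rooted ordered trees with n edges are counted by C_n; here n = 5. So Y = C_5 = 42.
X − Y = 4862 − 42 = 4820.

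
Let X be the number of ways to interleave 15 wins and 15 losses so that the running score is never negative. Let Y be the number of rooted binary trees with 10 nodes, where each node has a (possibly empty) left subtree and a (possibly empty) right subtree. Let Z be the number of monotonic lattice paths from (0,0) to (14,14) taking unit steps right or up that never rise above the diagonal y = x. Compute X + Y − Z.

7037201

Ballot sequences with n votes each where one side never trails are Dyck words, counted by C_n; here n = 15. So X = C_15 = 9694845.
There are C_n binary search tree shapes on n keys; with n = 10 that is C_10. So Y = C_10 = 16796.
Sub-diagonal monotone paths from (0,0) to (14,14) biject with Dyck paths of semilength 14, giving C_14. So Z = C_14 = 2674440.
X + Y − Z = 9694845 + 16796 − 2674440 = 7037201.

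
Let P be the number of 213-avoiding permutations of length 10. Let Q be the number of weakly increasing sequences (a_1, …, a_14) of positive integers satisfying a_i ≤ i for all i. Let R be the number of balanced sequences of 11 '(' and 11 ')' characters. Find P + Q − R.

Permutations of [n] avoiding any single length-3 pattern are counted by C_n; here n = 10. So P = C_10 = 16796.
Weakly increasing sequences with a_i ≤ i biject with Dyck paths of semilength 14, so there are C_14. So Q = C_14 = 2674440.
A balanced arrangement of 11 bracket pairs is a Dyck word of semilength 11, so the count is C_11. So R = C_11 = 58786.
P + Q − R = 16796 + 2674440 − 58786 = 2632450.

2632450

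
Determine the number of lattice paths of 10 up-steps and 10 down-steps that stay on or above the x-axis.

16796

Paths of 10 up- and 10 down-steps that never dip below the axis are Dyck paths; their count is C_10.
C_10 = C(20,10)/11 = 184756/11 = 16796.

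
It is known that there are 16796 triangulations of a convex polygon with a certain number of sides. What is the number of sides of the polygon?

12

Triangulations of a convex m-gon are counted by C_{m−2}, and C_10 = 16796.
So m − 2 = 10, giving m = 12 sides.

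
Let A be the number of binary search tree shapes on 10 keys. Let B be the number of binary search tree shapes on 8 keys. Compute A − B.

15366

There are C_n binary search tree shapes on n keys; with n = 10 that is C_10. So A = C_10 = 16796.
Rooted binary trees with 8 nodes (each child slot possibly empty) number C_8. So B = C_8 = 1430.
A − B = 16796 − 1430 = 15366.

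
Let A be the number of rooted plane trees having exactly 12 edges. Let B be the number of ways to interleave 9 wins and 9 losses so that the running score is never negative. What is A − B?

Rooted ordered trees with n edges are counted by C_n; here n = 12. So A = C_12 = 208012.
Ballot sequences with n votes each where one side never trails are Dyck words, counted by C_n; here n = 9. So B = C_9 = 4862.
A − B = 208012 − 4862 = 203150.

203150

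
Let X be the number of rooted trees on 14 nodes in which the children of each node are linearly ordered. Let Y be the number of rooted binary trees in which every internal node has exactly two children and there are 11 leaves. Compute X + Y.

759696

A rooted plane tree on 14 nodes has 13 edges, and such trees are counted by C_13. So X = C_13 = 742900.
A full binary tree with L leaves has L−1 internal nodes and is counted by C_{L−1}; L = 11 gives C_10. So Y = C_10 = 16796.
X + Y = 742900 + 16796 = 759696.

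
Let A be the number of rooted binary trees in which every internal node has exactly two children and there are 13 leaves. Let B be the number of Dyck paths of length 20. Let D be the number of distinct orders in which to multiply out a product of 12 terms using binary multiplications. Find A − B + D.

A full binary tree with L leaves has L−1 internal nodes and is counted by C_{L−1}; L = 13 gives C_12. So A = C_12 = 208012.
A Dyck path with 10 up-steps and 10 down-steps has semilength 10, so there are C_10 of them. So B = C_10 = 16796.
Parenthesizations of m factors correspond to full binary trees with m leaves, counted by C_{m−1}; m = 12 gives C_11. So D = C_11 = 58786.
A − B + D = 208012 − 16796 + 58786 = 250002.

250002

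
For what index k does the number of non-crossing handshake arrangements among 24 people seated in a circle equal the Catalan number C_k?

With 24 = 2·12 people, non-crossing handshake pairings are non-crossing perfect matchings on a circle, counted by C_12.

12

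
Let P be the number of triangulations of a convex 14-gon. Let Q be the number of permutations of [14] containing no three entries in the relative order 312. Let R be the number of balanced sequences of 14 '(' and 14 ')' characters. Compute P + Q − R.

Triangulations of a convex m-gon are counted by C_{m−2}; with m = 14 this is C_12. So P = C_12 = 208012.
Permutations of [n] avoiding any single length-3 pattern are counted by C_n; here n = 14. So Q = C_14 = 2674440.
A balanced arrangement of 14 bracket pairs is a Dyck word of semilength 14, so the count is C_14. So R = C_14 = 2674440.
P + Q − R = 208012 + 2674440 − 2674440 = 208012.

208012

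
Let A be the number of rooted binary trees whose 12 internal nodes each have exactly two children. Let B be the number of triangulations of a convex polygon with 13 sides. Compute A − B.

Full binary trees with n internal nodes are counted by C_n; here n = 12. So A = C_12 = 208012.
The number of triangulations of a 13-gon is the Catalan number C_11 (index = sides − 2). So B = C_11 = 58786.
A − B = 208012 − 58786 = 149226.

149226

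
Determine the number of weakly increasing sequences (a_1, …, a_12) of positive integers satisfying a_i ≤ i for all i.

208012

Such sub-staircase sequences of length n are counted by C_n; here n = 12.
C_12 = C(24,12)/13 = 2704156/13 = 208012.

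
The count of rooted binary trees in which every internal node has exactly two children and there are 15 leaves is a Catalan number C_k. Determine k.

14

A full binary tree with L leaves has L−1 internal nodes and is counted by C_{L−1}; L = 15 gives C_14.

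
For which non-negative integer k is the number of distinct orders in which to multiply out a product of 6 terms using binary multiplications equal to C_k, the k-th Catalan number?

5

Ways to associate a product of 6 factors correspond to binary trees on 6 leaves, so the count is C_5.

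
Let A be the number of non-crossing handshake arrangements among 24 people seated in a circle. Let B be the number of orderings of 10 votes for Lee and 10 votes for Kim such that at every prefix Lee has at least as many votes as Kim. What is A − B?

With 24 = 2·12 people, non-crossing handshake pairings are non-crossing perfect matchings on a circle, counted by C_12. So A = C_12 = 208012.
Ballot sequences with n votes each where one side never trails are Dyck words, counted by C_n; here n = 10. So B = C_10 = 16796.
A − B = 208012 − 16796 = 191216.

191216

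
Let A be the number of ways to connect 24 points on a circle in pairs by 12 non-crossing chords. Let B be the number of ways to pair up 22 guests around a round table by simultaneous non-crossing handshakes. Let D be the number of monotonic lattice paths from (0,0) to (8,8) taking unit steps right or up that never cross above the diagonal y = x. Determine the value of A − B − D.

147796

Non-crossing perfect matchings of 2n points on a circle are counted by C_n; with 24 points, n = 12. So A = C_12 = 208012.
With 22 = 2·11 people, non-crossing handshake pairings are non-crossing perfect matchings on a circle, counted by C_11. So B = C_11 = 58786.
Sub-diagonal monotone paths from (0,0) to (8,8) biject with Dyck paths of semilength 8, giving C_8. So D = C_8 = 1430.
A − B − D = 208012 − 58786 − 1430 = 147796.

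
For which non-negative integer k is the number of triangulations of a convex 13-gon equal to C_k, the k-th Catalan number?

11

The number of triangulations of a 13-gon is the Catalan number C_11 (index = sides − 2).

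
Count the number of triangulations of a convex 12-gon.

A convex 12-gon is triangulated into 10 triangles, and the number of such triangulations is the Catalan number C_{12−2} = C_10.
C_10 = C_9 · 2(2·9+1)/(9+2) = 4862 · 38/11 = 16796.

16796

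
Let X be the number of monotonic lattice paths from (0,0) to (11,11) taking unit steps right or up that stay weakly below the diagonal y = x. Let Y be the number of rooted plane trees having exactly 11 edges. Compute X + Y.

Sub-diagonal monotone paths from (0,0) to (11,11) biject with Dyck paths of semilength 11, giving C_11. So X = C_11 = 58786.
A rooted plane tree with 11 edges has 12 nodes, and the count is C_11. So Y = C_11 = 58786.
X + Y = 58786 + 58786 = 117572.

117572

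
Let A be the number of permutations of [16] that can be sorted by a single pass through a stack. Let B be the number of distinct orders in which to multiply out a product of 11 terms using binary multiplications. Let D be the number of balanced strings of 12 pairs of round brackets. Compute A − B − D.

35132862

By Knuth's characterisation, the stack-sortable permutations of length 16 are the 231-avoiders, numbering C_16. So A = C_16 = 35357670.
Parenthesizations of m factors correspond to full binary trees with m leaves, counted by C_{m−1}; m = 11 gives C_10. So B = C_10 = 16796.
A balanced arrangement of 12 bracket pairs is a Dyck word of semilength 12, so the count is C_12. So D = C_12 = 208012.
A − B − D = 35357670 − 16796 − 208012 = 35132862.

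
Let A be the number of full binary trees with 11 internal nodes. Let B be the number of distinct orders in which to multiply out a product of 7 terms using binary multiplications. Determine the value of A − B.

The number of full binary trees on 11 internal nodes is the Catalan number C_11. So A = C_11 = 58786.
Parenthesizations of m factors correspond to full binary trees with m leaves, counted by C_{m−1}; m = 7 gives C_6. So B = C_6 = 132.
A − B = 58786 − 132 = 58654.

58654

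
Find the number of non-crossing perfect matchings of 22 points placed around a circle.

58786

Pairing 22 circle points by 11 non-crossing chords gives C_11 matchings.
C_11 = C(22,11)/12 = 705432/12 = 58786.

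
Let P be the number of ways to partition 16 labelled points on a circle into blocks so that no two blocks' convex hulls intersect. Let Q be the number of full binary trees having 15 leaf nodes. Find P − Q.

Non-crossing partitions of an n-element set are counted by C_n; here n = 16. So P = C_16 = 35357670.
A full binary tree with L leaves has L−1 internal nodes and is counted by C_{L−1}; L = 15 gives C_14. So Q = C_14 = 2674440.
P − Q = 35357670 − 2674440 = 32683230.

32683230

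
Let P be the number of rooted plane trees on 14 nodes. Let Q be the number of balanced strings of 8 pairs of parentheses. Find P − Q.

741470

A rooted plane tree on 14 nodes has 13 edges, and such trees are counted by C_13. So P = C_13 = 742900.
With 8 pairs the number of balanced bracket strings is the Catalan number C_8. So Q = C_8 = 1430.
P − Q = 742900 − 1430 = 741470.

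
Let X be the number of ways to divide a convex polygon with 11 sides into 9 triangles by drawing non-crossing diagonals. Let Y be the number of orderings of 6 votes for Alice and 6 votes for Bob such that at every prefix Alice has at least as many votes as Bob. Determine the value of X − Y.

4730

Triangulations of a convex m-gon are counted by C_{m−2}; with m = 11 this is C_9. So X = C_9 = 4862.
Reading a vote for the leader as '(' and for the other as ')' turns such a sequence into a balanced string of 6 pairs, so the count is C_6. So Y = C_6 = 132.
X − Y = 4862 − 132 = 4730.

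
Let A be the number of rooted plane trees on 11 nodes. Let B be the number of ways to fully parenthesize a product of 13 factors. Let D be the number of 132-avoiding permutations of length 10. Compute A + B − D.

208012

A rooted plane tree on 11 nodes has 10 edges, and such trees are counted by C_10. So A = C_10 = 16796.
Bracketing 13 factors into binary products is counted by C_{13−1} = C_12. So B = C_12 = 208012.
For any fixed pattern of length 3, the pattern-avoiding permutations of [10] number C_10. So D = C_10 = 16796.
A + B − D = 16796 + 208012 − 16796 = 208012.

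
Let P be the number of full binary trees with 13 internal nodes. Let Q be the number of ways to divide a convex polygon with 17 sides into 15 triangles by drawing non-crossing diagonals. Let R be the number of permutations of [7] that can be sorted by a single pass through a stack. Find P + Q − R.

The number of full binary trees on 13 internal nodes is the Catalan number C_13. So P = C_13 = 742900.
The number of triangulations of a 17-gon is the Catalan number C_15 (index = sides − 2). So Q = C_15 = 9694845.
Stack-sortable permutations are exactly the 231-avoiding ones, counted by C_n; here n = 7. So R = C_7 = 429.
P + Q − R = 742900 + 9694845 − 429 = 10437316.

10437316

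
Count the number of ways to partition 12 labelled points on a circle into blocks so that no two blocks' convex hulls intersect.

208012

The non-crossing partitions of [12] form a lattice of size C_12.
C_12 = C(24,12)/13 = 2704156/13 = 208012.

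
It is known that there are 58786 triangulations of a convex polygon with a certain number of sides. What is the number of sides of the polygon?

13

Triangulations of a convex m-gon are counted by C_{m−2}. The Catalan number equal to 58786 is C_11.
So m − 2 = 11, giving m = 13 sides.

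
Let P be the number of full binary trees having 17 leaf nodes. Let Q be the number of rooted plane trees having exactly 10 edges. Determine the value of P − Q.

35340874

Full binary trees with 17 leaves have 17−1 = 16 internal nodes, so there are C_16 of them. So P = C_16 = 35357670.
Rooted ordered trees with n edges are counted by C_n; here n = 10. So Q = C_10 = 16796.
P − Q = 35357670 − 16796 = 35340874.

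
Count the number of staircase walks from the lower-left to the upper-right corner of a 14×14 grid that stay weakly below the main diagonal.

2674440

Sub-diagonal monotone paths from (0,0) to (14,14) biject with Dyck paths of semilength 14, giving C_14.
C_14 = C(28,14)/15 = 40116600/15 = 2674440.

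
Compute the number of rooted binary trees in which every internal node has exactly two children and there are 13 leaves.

Full binary trees with 13 leaves have 13−1 = 12 internal nodes, so there are C_12 of them.
C_12 = C(24,12)/13 = 2704156/13 = 208012.

208012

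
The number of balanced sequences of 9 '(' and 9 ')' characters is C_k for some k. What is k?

9

Balanced strings of n pairs of brackets are counted by C_n; here n = 9.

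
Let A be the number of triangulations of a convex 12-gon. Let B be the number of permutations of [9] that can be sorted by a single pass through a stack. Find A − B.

11934

Triangulations of a convex m-gon are counted by C_{m−2}; with m = 12 this is C_10. So A = C_10 = 16796.
By Knuth's characterisation, the stack-sortable permutations of length 9 are the 231-avoiders, numbering C_9. So B = C_9 = 4862.
A − B = 16796 − 4862 = 11934.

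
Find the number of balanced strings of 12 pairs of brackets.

Balanced strings of n pairs of brackets are counted by C_n; here n = 12.
C_12 = C(24,12)/13 = 2704156/13 = 208012.

208012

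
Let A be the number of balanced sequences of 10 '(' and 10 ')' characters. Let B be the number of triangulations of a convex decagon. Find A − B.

Balanced strings of n pairs of brackets are counted by C_n; here n = 10. So A = C_10 = 16796.
The number of triangulations of a 10-gon is the Catalan number C_8 (index = sides − 2). So B = C_8 = 1430.
A − B = 16796 − 1430 = 15366.

15366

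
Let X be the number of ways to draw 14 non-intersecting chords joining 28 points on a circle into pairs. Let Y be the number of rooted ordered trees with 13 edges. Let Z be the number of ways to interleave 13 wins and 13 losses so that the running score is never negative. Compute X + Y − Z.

Non-crossing perfect matchings of 2n points on a circle are counted by C_n; with 28 points, n = 14. So X = C_14 = 2674440.
Rooted ordered trees with n edges are counted by C_n; here n = 13. So Y = C_13 = 742900.
Reading a vote for the leader as '(' and for the other as ')' turns such a sequence into a balanced string of 13 pairs, so the count is C_13. So Z = C_13 = 742900.
X + Y − Z = 2674440 + 742900 − 742900 = 2674440.

2674440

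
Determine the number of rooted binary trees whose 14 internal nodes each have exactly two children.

The number of full binary trees on 14 internal nodes is the Catalan number C_14.
C_14 = C_13 · 2(2·13+1)/(13+2) = 742900 · 54/15 = 2674440.

2674440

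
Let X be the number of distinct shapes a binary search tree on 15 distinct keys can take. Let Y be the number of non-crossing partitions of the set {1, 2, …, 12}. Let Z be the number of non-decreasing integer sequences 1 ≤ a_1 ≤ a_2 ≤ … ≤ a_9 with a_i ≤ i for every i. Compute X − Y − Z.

Binary trees (left/right distinguished) on n nodes are counted by C_n; here n = 15. So X = C_15 = 9694845.
The non-crossing partitions of [12] form a lattice of size C_12. So Y = C_12 = 208012.
Weakly increasing sequences with a_i ≤ i biject with Dyck paths of semilength 9, so there are C_9. So Z = C_9 = 4862.
X − Y − Z = 9694845 − 208012 − 4862 = 9481971.

9481971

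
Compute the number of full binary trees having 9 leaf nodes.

Full binary trees with 9 leaves have 9−1 = 8 internal nodes, so there are C_8 of them.
C_8 = C(16,8)/9 = 12870/9 = 1430.

1430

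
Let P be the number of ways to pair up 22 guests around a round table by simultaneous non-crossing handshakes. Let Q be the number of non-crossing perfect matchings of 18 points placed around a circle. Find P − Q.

Non-crossing handshake pairings of 2n people are counted by C_n; 22 people gives n = 11. So P = C_11 = 58786.
Non-crossing perfect matchings of 2n points on a circle are counted by C_n; with 18 points, n = 9. So Q = C_9 = 4862.
P − Q = 58786 − 4862 = 53924.

53924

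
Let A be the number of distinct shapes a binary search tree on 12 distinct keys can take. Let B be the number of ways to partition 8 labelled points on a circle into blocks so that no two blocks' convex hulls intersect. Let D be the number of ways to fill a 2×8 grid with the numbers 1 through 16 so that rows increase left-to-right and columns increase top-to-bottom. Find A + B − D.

Binary trees (left/right distinguished) on n nodes are counted by C_n; here n = 12. So A = C_12 = 208012.
Non-crossing partitions of an n-element set are counted by C_n; here n = 8. So B = C_8 = 1430.
By the hook-length formula (or a Dyck-path bijection), SYT of shape 2×8 number C_8. So D = C_8 = 1430.
A + B − D = 208012 + 1430 − 1430 = 208012.

208012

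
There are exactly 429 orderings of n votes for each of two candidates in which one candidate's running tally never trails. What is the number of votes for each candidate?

Such ballot sequences with n votes each are counted by C_n, and C_7 = 429.

7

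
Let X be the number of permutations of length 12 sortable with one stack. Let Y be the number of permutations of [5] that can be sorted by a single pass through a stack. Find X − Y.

By Knuth's characterisation, the stack-sortable permutations of length 12 are the 231-avoiders, numbering C_12. So X = C_12 = 208012.
Stack-sortable permutations are exactly the 231-avoiding ones, counted by C_n; here n = 5. So Y = C_5 = 42.
X − Y = 208012 − 42 = 207970.

207970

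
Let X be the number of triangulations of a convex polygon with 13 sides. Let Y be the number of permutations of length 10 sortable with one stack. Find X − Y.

A convex 13-gon is triangulated into 11 triangles, and the number of such triangulations is the Catalan number C_{13−2} = C_11. So X = C_11 = 58786.
By Knuth's characterisation, the stack-sortable permutations of length 10 are the 231-avoiders, numbering C_10. So Y = C_10 = 16796.
X − Y = 58786 − 16796 = 41990.

41990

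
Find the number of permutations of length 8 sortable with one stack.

Stack-sortable permutations are exactly the 231-avoiding ones, counted by C_n; here n = 8.
C_8 = C(16,8)/9 = 12870/9 = 1430.

1430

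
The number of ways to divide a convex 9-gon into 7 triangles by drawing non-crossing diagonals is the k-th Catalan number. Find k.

The number of triangulations of a 9-gon is the Catalan number C_7 (index = sides − 2).

7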